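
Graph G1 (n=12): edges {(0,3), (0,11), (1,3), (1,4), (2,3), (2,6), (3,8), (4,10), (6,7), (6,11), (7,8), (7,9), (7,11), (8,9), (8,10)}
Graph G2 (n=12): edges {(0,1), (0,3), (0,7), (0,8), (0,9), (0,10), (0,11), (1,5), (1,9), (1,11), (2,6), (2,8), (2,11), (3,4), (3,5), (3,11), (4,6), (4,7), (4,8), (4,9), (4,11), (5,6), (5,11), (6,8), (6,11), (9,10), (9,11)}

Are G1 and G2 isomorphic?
No, not isomorphic

The graphs are NOT isomorphic.

Degrees in G1: deg(0)=2, deg(1)=2, deg(2)=2, deg(3)=4, deg(4)=2, deg(5)=0, deg(6)=3, deg(7)=4, deg(8)=4, deg(9)=2, deg(10)=2, deg(11)=3.
Sorted degree sequence of G1: [4, 4, 4, 3, 3, 2, 2, 2, 2, 2, 2, 0].
Degrees in G2: deg(0)=7, deg(1)=4, deg(2)=3, deg(3)=4, deg(4)=6, deg(5)=4, deg(6)=5, deg(7)=2, deg(8)=4, deg(9)=5, deg(10)=2, deg(11)=8.
Sorted degree sequence of G2: [8, 7, 6, 5, 5, 4, 4, 4, 4, 3, 2, 2].
The (sorted) degree sequence is an isomorphism invariant, so since G1 and G2 have different degree sequences they cannot be isomorphic.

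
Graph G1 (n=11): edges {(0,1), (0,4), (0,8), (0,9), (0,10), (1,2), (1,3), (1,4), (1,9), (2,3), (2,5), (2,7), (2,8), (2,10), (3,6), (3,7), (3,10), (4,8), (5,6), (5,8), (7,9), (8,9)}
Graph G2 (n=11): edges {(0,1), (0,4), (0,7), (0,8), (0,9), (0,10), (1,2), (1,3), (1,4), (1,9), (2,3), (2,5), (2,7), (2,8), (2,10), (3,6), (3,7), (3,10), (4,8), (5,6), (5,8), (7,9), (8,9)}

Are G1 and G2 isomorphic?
No, not isomorphic

The graphs are NOT isomorphic.

Counting edges: G1 has 22 edge(s); G2 has 23 edge(s).
Edge count is an isomorphism invariant (a bijection on vertices induces a bijection on edges), so differing edge counts rule out isomorphism.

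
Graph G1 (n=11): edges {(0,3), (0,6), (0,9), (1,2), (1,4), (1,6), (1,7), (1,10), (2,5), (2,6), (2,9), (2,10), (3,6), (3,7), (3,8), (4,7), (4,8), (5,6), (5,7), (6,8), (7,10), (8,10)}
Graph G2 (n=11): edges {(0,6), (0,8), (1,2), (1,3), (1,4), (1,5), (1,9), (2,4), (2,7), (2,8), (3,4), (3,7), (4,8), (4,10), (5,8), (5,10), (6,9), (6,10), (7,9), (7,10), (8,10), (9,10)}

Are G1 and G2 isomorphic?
Yes, isomorphic

The graphs are isomorphic.
One valid mapping φ: V(G1) → V(G2): 0→6, 1→4, 2→8, 3→9, 4→3, 5→5, 6→10, 7→1, 8→7, 9→0, 10→2

Verify φ preserves adjacency — for each edge of G1, its image is an edge of G2:
  (0,3) → (φ(0),φ(3)) = (6,9) ∈ E(G2) ✓
  (0,6) → (φ(0),φ(6)) = (6,10) ∈ E(G2) ✓
  (0,9) → (φ(0),φ(9)) = (0,6) ∈ E(G2) ✓
  (1,2) → (φ(1),φ(2)) = (4,8) ∈ E(G2) ✓
  (1,4) → (φ(1),φ(4)) = (3,4) ∈ E(G2) ✓
  (1,6) → (φ(1),φ(6)) = (4,10) ∈ E(G2) ✓
  (1,7) → (φ(1),φ(7)) = (1,4) ∈ E(G2) ✓
  (1,10) → (φ(1),φ(10)) = (2,4) ∈ E(G2) ✓
  (2,5) → (φ(2),φ(5)) = (5,8) ∈ E(G2) ✓
  (2,6) → (φ(2),φ(6)) = (8,10) ∈ E(G2) ✓
  (2,9) → (φ(2),φ(9)) = (0,8) ∈ E(G2) ✓
  (2,10) → (φ(2),φ(10)) = (2,8) ∈ E(G2) ✓
  (3,6) → (φ(3),φ(6)) = (9,10) ∈ E(G2) ✓
  (3,7) → (φ(3),φ(7)) = (1,9) ∈ E(G2) ✓
  (3,8) → (φ(3),φ(8)) = (7,9) ∈ E(G2) ✓
  (4,7) → (φ(4),φ(7)) = (1,3) ∈ E(G2) ✓
  (4,8) → (φ(4),φ(8)) = (3,7) ∈ E(G2) ✓
  (5,6) → (φ(5),φ(6)) = (5,10) ∈ E(G2) ✓
  (5,7) → (φ(5),φ(7)) = (1,5) ∈ E(G2) ✓
  (6,8) → (φ(6),φ(8)) = (7,10) ∈ E(G2) ✓
  (7,10) → (φ(7),φ(10)) = (1,2) ∈ E(G2) ✓
  (8,10) → (φ(8),φ(10)) = (2,7) ∈ E(G2) ✓
All 22 edges of G1 map to edges of G2, and |E(G1)| = |E(G2)| = 22, so φ is a bijection on edges as well as vertices. Hence G1 ≅ G2.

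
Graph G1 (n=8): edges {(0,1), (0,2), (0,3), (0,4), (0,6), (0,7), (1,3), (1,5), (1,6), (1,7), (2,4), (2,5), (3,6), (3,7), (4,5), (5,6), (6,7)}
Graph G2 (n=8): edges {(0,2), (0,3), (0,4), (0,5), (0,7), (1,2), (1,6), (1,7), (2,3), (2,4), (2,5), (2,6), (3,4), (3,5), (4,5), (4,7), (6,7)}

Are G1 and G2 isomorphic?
Yes, isomorphic

The graphs are isomorphic.
One valid mapping φ: V(G1) → V(G2): 0→2, 1→4, 2→1, 3→3, 4→6, 5→7, 6→0, 7→5

Verify φ preserves adjacency — for each edge of G1, its image is an edge of G2:
  (0,1) → (φ(0),φ(1)) = (2,4) ∈ E(G2) ✓
  (0,2) → (φ(0),φ(2)) = (1,2) ∈ E(G2) ✓
  (0,3) → (φ(0),φ(3)) = (2,3) ∈ E(G2) ✓
  (0,4) → (φ(0),φ(4)) = (2,6) ∈ E(G2) ✓
  (0,6) → (φ(0),φ(6)) = (0,2) ∈ E(G2) ✓
  (0,7) → (φ(0),φ(7)) = (2,5) ∈ E(G2) ✓
  (1,3) → (φ(1),φ(3)) = (3,4) ∈ E(G2) ✓
  (1,5) → (φ(1),φ(5)) = (4,7) ∈ E(G2) ✓
  (1,6) → (φ(1),φ(6)) = (0,4) ∈ E(G2) ✓
  (1,7) → (φ(1),φ(7)) = (4,5) ∈ E(G2) ✓
  (2,4) → (φ(2),φ(4)) = (1,6) ∈ E(G2) ✓
  (2,5) → (φ(2),φ(5)) = (1,7) ∈ E(G2) ✓
  (3,6) → (φ(3),φ(6)) = (0,3) ∈ E(G2) ✓
  (3,7) → (φ(3),φ(7)) = (3,5) ∈ E(G2) ✓
  (4,5) → (φ(4),φ(5)) = (6,7) ∈ E(G2) ✓
  (5,6) → (φ(5),φ(6)) = (0,7) ∈ E(G2) ✓
  (6,7) → (φ(6),φ(7)) = (0,5) ∈ E(G2) ✓
All 17 edges of G1 map to edges of G2, and |E(G1)| = |E(G2)| = 17, so φ is a bijection on edges as well as vertices. Hence G1 ≅ G2.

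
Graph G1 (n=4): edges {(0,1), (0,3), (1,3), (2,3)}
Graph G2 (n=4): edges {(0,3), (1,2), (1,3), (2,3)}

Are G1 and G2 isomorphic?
Yes, isomorphic

The graphs are isomorphic.
One valid mapping φ: V(G1) → V(G2): 0→2, 1→1, 2→0, 3→3

Verify φ preserves adjacency — for each edge of G1, its image is an edge of G2:
  (0,1) → (φ(0),φ(1)) = (1,2) ∈ E(G2) ✓
  (0,3) → (φ(0),φ(3)) = (2,3) ∈ E(G2) ✓
  (1,3) → (φ(1),φ(3)) = (1,3) ∈ E(G2) ✓
  (2,3) → (φ(2),φ(3)) = (0,3) ∈ E(G2) ✓
All 4 edges of G1 map to edges of G2, and |E(G1)| = |E(G2)| = 4, so φ is a bijection on edges as well as vertices. Hence G1 ≅ G2.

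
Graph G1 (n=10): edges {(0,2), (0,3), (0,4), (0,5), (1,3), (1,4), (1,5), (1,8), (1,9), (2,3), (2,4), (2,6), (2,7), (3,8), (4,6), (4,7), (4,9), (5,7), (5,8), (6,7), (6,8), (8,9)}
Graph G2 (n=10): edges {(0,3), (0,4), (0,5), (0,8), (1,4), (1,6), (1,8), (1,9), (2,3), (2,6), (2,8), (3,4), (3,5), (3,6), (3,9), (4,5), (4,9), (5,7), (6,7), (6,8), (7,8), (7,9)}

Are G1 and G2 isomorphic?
Yes, isomorphic

The graphs are isomorphic.
One valid mapping φ: V(G1) → V(G2): 0→9, 1→6, 2→4, 3→1, 4→3, 5→7, 6→0, 7→5, 8→8, 9→2

Verify φ preserves adjacency — for each edge of G1, its image is an edge of G2:
  (0,2) → (φ(0),φ(2)) = (4,9) ∈ E(G2) ✓
  (0,3) → (φ(0),φ(3)) = (1,9) ∈ E(G2) ✓
  (0,4) → (φ(0),φ(4)) = (3,9) ∈ E(G2) ✓
  (0,5) → (φ(0),φ(5)) = (7,9) ∈ E(G2) ✓
  (1,3) → (φ(1),φ(3)) = (1,6) ∈ E(G2) ✓
  (1,4) → (φ(1),φ(4)) = (3,6) ∈ E(G2) ✓
  (1,5) → (φ(1),φ(5)) = (6,7) ∈ E(G2) ✓
  (1,8) → (φ(1),φ(8)) = (6,8) ∈ E(G2) ✓
  (1,9) → (φ(1),φ(9)) = (2,6) ∈ E(G2) ✓
  (2,3) → (φ(2),φ(3)) = (1,4) ∈ E(G2) ✓
  (2,4) → (φ(2),φ(4)) = (3,4) ∈ E(G2) ✓
  (2,6) → (φ(2),φ(6)) = (0,4) ∈ E(G2) ✓
  (2,7) → (φ(2),φ(7)) = (4,5) ∈ E(G2) ✓
  (3,8) → (φ(3),φ(8)) = (1,8) ∈ E(G2) ✓
  (4,6) → (φ(4),φ(6)) = (0,3) ∈ E(G2) ✓
  (4,7) → (φ(4),φ(7)) = (3,5) ∈ E(G2) ✓
  (4,9) → (φ(4),φ(9)) = (2,3) ∈ E(G2) ✓
  (5,7) → (φ(5),φ(7)) = (5,7) ∈ E(G2) ✓
  (5,8) → (φ(5),φ(8)) = (7,8) ∈ E(G2) ✓
  (6,7) → (φ(6),φ(7)) = (0,5) ∈ E(G2) ✓
  (6,8) → (φ(6),φ(8)) = (0,8) ∈ E(G2) ✓
  (8,9) → (φ(8),φ(9)) = (2,8) ∈ E(G2) ✓
All 22 edges of G1 map to edges of G2, and |E(G1)| = |E(G2)| = 22, so φ is a bijection on edges as well as vertices. Hence G1 ≅ G2.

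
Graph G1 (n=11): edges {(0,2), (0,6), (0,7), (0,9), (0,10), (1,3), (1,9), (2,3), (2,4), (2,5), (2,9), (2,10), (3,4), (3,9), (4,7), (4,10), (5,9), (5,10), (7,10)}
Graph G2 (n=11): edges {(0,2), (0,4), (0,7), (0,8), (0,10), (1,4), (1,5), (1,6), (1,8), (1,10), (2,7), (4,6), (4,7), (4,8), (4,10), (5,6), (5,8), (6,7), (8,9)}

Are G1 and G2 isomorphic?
Yes, isomorphic

The graphs are isomorphic.
One valid mapping φ: V(G1) → V(G2): 0→8, 1→2, 2→4, 3→7, 4→6, 5→10, 6→9, 7→5, 8→3, 9→0, 10→1

Verify φ preserves adjacency — for each edge of G1, its image is an edge of G2:
  (0,2) → (φ(0),φ(2)) = (4,8) ∈ E(G2) ✓
  (0,6) → (φ(0),φ(6)) = (8,9) ∈ E(G2) ✓
  (0,7) → (φ(0),φ(7)) = (5,8) ∈ E(G2) ✓
  (0,9) → (φ(0),φ(9)) = (0,8) ∈ E(G2) ✓
  (0,10) → (φ(0),φ(10)) = (1,8) ∈ E(G2) ✓
  (1,3) → (φ(1),φ(3)) = (2,7) ∈ E(G2) ✓
  (1,9) → (φ(1),φ(9)) = (0,2) ∈ E(G2) ✓
  (2,3) → (φ(2),φ(3)) = (4,7) ∈ E(G2) ✓
  (2,4) → (φ(2),φ(4)) = (4,6) ∈ E(G2) ✓
  (2,5) → (φ(2),φ(5)) = (4,10) ∈ E(G2) ✓
  (2,9) → (φ(2),φ(9)) = (0,4) ∈ E(G2) ✓
  (2,10) → (φ(2),φ(10)) = (1,4) ∈ E(G2) ✓
  (3,4) → (φ(3),φ(4)) = (6,7) ∈ E(G2) ✓
  (3,9) → (φ(3),φ(9)) = (0,7) ∈ E(G2) ✓
  (4,7) → (φ(4),φ(7)) = (5,6) ∈ E(G2) ✓
  (4,10) → (φ(4),φ(10)) = (1,6) ∈ E(G2) ✓
  (5,9) → (φ(5),φ(9)) = (0,10) ∈ E(G2) ✓
  (5,10) → (φ(5),φ(10)) = (1,10) ∈ E(G2) ✓
  (7,10) → (φ(7),φ(10)) = (1,5) ∈ E(G2) ✓
All 19 edges of G1 map to edges of G2, and |E(G1)| = |E(G2)| = 19, so φ is a bijection on edges as well as vertices. Hence G1 ≅ G2.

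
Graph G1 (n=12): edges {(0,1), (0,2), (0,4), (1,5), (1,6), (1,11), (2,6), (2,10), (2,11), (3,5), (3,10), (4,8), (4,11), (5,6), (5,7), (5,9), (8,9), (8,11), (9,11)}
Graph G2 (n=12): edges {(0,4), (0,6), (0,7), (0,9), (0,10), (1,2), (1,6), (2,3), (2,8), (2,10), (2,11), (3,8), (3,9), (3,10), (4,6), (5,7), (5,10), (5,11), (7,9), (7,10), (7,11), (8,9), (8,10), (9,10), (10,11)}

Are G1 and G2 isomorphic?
No, not isomorphic

The graphs are NOT isomorphic.

Counting triangles (3-cliques): G1 has 3, G2 has 17.
Triangle count is an isomorphism invariant, so differing triangle counts rule out isomorphism.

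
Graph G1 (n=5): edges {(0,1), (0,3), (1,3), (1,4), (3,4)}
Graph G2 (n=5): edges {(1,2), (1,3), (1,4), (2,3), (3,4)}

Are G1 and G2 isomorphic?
Yes, isomorphic

The graphs are isomorphic.
One valid mapping φ: V(G1) → V(G2): 0→4, 1→1, 2→0, 3→3, 4→2

Verify φ preserves adjacency — for each edge of G1, its image is an edge of G2:
  (0,1) → (φ(0),φ(1)) = (1,4) ∈ E(G2) ✓
  (0,3) → (φ(0),φ(3)) = (3,4) ∈ E(G2) ✓
  (1,3) → (φ(1),φ(3)) = (1,3) ∈ E(G2) ✓
  (1,4) → (φ(1),φ(4)) = (1,2) ∈ E(G2) ✓
  (3,4) → (φ(3),φ(4)) = (2,3) ∈ E(G2) ✓
All 5 edges of G1 map to edges of G2, and |E(G1)| = |E(G2)| = 5, so φ is a bijection on edges as well as vertices. Hence G1 ≅ G2.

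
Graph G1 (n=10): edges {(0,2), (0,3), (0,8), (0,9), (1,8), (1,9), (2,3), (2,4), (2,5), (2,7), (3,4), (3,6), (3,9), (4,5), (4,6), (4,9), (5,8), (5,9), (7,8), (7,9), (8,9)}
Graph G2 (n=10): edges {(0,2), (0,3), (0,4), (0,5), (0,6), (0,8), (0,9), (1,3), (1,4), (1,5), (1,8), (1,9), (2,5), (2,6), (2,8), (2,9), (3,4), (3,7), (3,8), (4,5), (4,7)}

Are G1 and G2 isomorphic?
Yes, isomorphic

The graphs are isomorphic.
One valid mapping φ: V(G1) → V(G2): 0→5, 1→6, 2→1, 3→4, 4→3, 5→8, 6→7, 7→9, 8→2, 9→0

Verify φ preserves adjacency — for each edge of G1, its image is an edge of G2:
  (0,2) → (φ(0),φ(2)) = (1,5) ∈ E(G2) ✓
  (0,3) → (φ(0),φ(3)) = (4,5) ∈ E(G2) ✓
  (0,8) → (φ(0),φ(8)) = (2,5) ∈ E(G2) ✓
  (0,9) → (φ(0),φ(9)) = (0,5) ∈ E(G2) ✓
  (1,8) → (φ(1),φ(8)) = (2,6) ∈ E(G2) ✓
  (1,9) → (φ(1),φ(9)) = (0,6) ∈ E(G2) ✓
  (2,3) → (φ(2),φ(3)) = (1,4) ∈ E(G2) ✓
  (2,4) → (φ(2),φ(4)) = (1,3) ∈ E(G2) ✓
  (2,5) → (φ(2),φ(5)) = (1,8) ∈ E(G2) ✓
  (2,7) → (φ(2),φ(7)) = (1,9) ∈ E(G2) ✓
  (3,4) → (φ(3),φ(4)) = (3,4) ∈ E(G2) ✓
  (3,6) → (φ(3),φ(6)) = (4,7) ∈ E(G2) ✓
  (3,9) → (φ(3),φ(9)) = (0,4) ∈ E(G2) ✓
  (4,5) → (φ(4),φ(5)) = (3,8) ∈ E(G2) ✓
  (4,6) → (φ(4),φ(6)) = (3,7) ∈ E(G2) ✓
  (4,9) → (φ(4),φ(9)) = (0,3) ∈ E(G2) ✓
  (5,8) → (φ(5),φ(8)) = (2,8) ∈ E(G2) ✓
  (5,9) → (φ(5),φ(9)) = (0,8) ∈ E(G2) ✓
  (7,8) → (φ(7),φ(8)) = (2,9) ∈ E(G2) ✓
  (7,9) → (φ(7),φ(9)) = (0,9) ∈ E(G2) ✓
  (8,9) → (φ(8),φ(9)) = (0,2) ∈ E(G2) ✓
All 21 edges of G1 map to edges of G2, and |E(G1)| = |E(G2)| = 21, so φ is a bijection on edges as well as vertices. Hence G1 ≅ G2.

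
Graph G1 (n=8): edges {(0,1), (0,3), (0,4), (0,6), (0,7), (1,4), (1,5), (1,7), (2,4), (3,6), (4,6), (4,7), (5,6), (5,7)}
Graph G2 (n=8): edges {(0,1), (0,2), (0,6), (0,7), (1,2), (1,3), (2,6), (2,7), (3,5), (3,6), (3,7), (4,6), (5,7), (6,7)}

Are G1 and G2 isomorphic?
Yes, isomorphic

The graphs are isomorphic.
One valid mapping φ: V(G1) → V(G2): 0→7, 1→0, 2→4, 3→5, 4→6, 5→1, 6→3, 7→2

Verify φ preserves adjacency — for each edge of G1, its image is an edge of G2:
  (0,1) → (φ(0),φ(1)) = (0,7) ∈ E(G2) ✓
  (0,3) → (φ(0),φ(3)) = (5,7) ∈ E(G2) ✓
  (0,4) → (φ(0),φ(4)) = (6,7) ∈ E(G2) ✓
  (0,6) → (φ(0),φ(6)) = (3,7) ∈ E(G2) ✓
  (0,7) → (φ(0),φ(7)) = (2,7) ∈ E(G2) ✓
  (1,4) → (φ(1),φ(4)) = (0,6) ∈ E(G2) ✓
  (1,5) → (φ(1),φ(5)) = (0,1) ∈ E(G2) ✓
  (1,7) → (φ(1),φ(7)) = (0,2) ∈ E(G2) ✓
  (2,4) → (φ(2),φ(4)) = (4,6) ∈ E(G2) ✓
  (3,6) → (φ(3),φ(6)) = (3,5) ∈ E(G2) ✓
  (4,6) → (φ(4),φ(6)) = (3,6) ∈ E(G2) ✓
  (4,7) → (φ(4),φ(7)) = (2,6) ∈ E(G2) ✓
  (5,6) → (φ(5),φ(6)) = (1,3) ∈ E(G2) ✓
  (5,7) → (φ(5),φ(7)) = (1,2) ∈ E(G2) ✓
All 14 edges of G1 map to edges of G2, and |E(G1)| = |E(G2)| = 14, so φ is a bijection on edges as well as vertices. Hence G1 ≅ G2.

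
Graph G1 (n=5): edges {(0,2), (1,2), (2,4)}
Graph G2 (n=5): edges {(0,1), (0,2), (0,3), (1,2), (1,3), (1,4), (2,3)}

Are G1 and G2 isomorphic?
No, not isomorphic

The graphs are NOT isomorphic.

Degrees in G1: deg(0)=1, deg(1)=1, deg(2)=3, deg(3)=0, deg(4)=1.
Sorted degree sequence of G1: [3, 1, 1, 1, 0].
Degrees in G2: deg(0)=3, deg(1)=4, deg(2)=3, deg(3)=3, deg(4)=1.
Sorted degree sequence of G2: [4, 3, 3, 3, 1].
The (sorted) degree sequence is an isomorphism invariant, so since G1 and G2 have different degree sequences they cannot be isomorphic.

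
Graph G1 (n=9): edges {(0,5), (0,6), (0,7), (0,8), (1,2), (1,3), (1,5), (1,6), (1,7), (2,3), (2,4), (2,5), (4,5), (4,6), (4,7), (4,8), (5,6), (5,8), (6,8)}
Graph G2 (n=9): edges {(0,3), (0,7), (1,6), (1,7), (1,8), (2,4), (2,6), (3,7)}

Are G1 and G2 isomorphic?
No, not isomorphic

The graphs are NOT isomorphic.

Connected components of G1: 1 component(s) with vertex sets [[0, 1, 2, 3, 4, 5, 6, 7, 8]], sizes [9].
Connected components of G2: 2 component(s) with vertex sets [[5], [0, 1, 2, 3, 4, 6, 7, 8]], sizes [1, 8].
The number of connected components (and the multiset of component sizes) is an isomorphism invariant — an isomorphism maps each component of G1 bijectively onto a component of G2. Since G1 has 1 component(s) and G2 has 2, they cannot be isomorphic.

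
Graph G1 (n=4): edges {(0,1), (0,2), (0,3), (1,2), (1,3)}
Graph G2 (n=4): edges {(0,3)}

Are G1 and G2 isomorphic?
No, not isomorphic

The graphs are NOT isomorphic.

Connected components of G1: 1 component(s) with vertex sets [[0, 1, 2, 3]], sizes [4].
Connected components of G2: 3 component(s) with vertex sets [[1], [2], [0, 3]], sizes [1, 1, 2].
The number of connected components (and the multiset of component sizes) is an isomorphism invariant — an isomorphism maps each component of G1 bijectively onto a component of G2. Since G1 has 1 component(s) and G2 has 3, they cannot be isomorphic.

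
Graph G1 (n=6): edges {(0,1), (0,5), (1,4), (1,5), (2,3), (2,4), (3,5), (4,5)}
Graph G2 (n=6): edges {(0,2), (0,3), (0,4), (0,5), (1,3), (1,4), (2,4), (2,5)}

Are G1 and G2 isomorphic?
Yes, isomorphic

The graphs are isomorphic.
One valid mapping φ: V(G1) → V(G2): 0→5, 1→2, 2→1, 3→3, 4→4, 5→0

Verify φ preserves adjacency — for each edge of G1, its image is an edge of G2:
  (0,1) → (φ(0),φ(1)) = (2,5) ∈ E(G2) ✓
  (0,5) → (φ(0),φ(5)) = (0,5) ∈ E(G2) ✓
  (1,4) → (φ(1),φ(4)) = (2,4) ∈ E(G2) ✓
  (1,5) → (φ(1),φ(5)) = (0,2) ∈ E(G2) ✓
  (2,3) → (φ(2),φ(3)) = (1,3) ∈ E(G2) ✓
  (2,4) → (φ(2),φ(4)) = (1,4) ∈ E(G2) ✓
  (3,5) → (φ(3),φ(5)) = (0,3) ∈ E(G2) ✓
  (4,5) → (φ(4),φ(5)) = (0,4) ∈ E(G2) ✓
All 8 edges of G1 map to edges of G2, and |E(G1)| = |E(G2)| = 8, so φ is a bijection on edges as well as vertices. Hence G1 ≅ G2.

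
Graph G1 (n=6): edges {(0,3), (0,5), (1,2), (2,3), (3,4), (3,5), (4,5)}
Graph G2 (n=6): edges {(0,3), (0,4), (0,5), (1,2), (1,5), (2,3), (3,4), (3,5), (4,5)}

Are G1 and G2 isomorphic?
No, not isomorphic

The graphs are NOT isomorphic.

Counting edges: G1 has 7 edge(s); G2 has 9 edge(s).
Edge count is an isomorphism invariant (a bijection on vertices induces a bijection on edges), so differing edge counts rule out isomorphism.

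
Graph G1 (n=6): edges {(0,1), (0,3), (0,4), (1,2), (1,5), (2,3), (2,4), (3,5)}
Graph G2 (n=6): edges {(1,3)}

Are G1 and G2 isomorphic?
No, not isomorphic

The graphs are NOT isomorphic.

Connected components of G1: 1 component(s) with vertex sets [[0, 1, 2, 3, 4, 5]], sizes [6].
Connected components of G2: 5 component(s) with vertex sets [[0], [2], [4], [5], [1, 3]], sizes [1, 1, 1, 1, 2].
The number of connected components (and the multiset of component sizes) is an isomorphism invariant — an isomorphism maps each component of G1 bijectively onto a component of G2. Since G1 has 1 component(s) and G2 has 5, they cannot be isomorphic.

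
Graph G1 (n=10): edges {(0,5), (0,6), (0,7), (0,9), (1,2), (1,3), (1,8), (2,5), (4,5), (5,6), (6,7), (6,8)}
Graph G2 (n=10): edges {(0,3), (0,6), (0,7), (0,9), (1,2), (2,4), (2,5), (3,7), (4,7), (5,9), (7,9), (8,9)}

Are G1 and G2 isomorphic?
Yes, isomorphic

The graphs are isomorphic.
One valid mapping φ: V(G1) → V(G2): 0→0, 1→2, 2→5, 3→1, 4→8, 5→9, 6→7, 7→3, 8→4, 9→6

Verify φ preserves adjacency — for each edge of G1, its image is an edge of G2:
  (0,5) → (φ(0),φ(5)) = (0,9) ∈ E(G2) ✓
  (0,6) → (φ(0),φ(6)) = (0,7) ∈ E(G2) ✓
  (0,7) → (φ(0),φ(7)) = (0,3) ∈ E(G2) ✓
  (0,9) → (φ(0),φ(9)) = (0,6) ∈ E(G2) ✓
  (1,2) → (φ(1),φ(2)) = (2,5) ∈ E(G2) ✓
  (1,3) → (φ(1),φ(3)) = (1,2) ∈ E(G2) ✓
  (1,8) → (φ(1),φ(8)) = (2,4) ∈ E(G2) ✓
  (2,5) → (φ(2),φ(5)) = (5,9) ∈ E(G2) ✓
  (4,5) → (φ(4),φ(5)) = (8,9) ∈ E(G2) ✓
  (5,6) → (φ(5),φ(6)) = (7,9) ∈ E(G2) ✓
  (6,7) → (φ(6),φ(7)) = (3,7) ∈ E(G2) ✓
  (6,8) → (φ(6),φ(8)) = (4,7) ∈ E(G2) ✓
All 12 edges of G1 map to edges of G2, and |E(G1)| = |E(G2)| = 12, so φ is a bijection on edges as well as vertices. Hence G1 ≅ G2.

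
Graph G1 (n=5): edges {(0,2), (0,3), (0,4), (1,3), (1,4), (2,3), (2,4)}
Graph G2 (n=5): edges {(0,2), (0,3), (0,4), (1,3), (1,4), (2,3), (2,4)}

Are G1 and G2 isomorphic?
Yes, isomorphic

The graphs are isomorphic.
One valid mapping φ: V(G1) → V(G2): 0→2, 1→1, 2→0, 3→3, 4→4

Verify φ preserves adjacency — for each edge of G1, its image is an edge of G2:
  (0,2) → (φ(0),φ(2)) = (0,2) ∈ E(G2) ✓
  (0,3) → (φ(0),φ(3)) = (2,3) ∈ E(G2) ✓
  (0,4) → (φ(0),φ(4)) = (2,4) ∈ E(G2) ✓
  (1,3) → (φ(1),φ(3)) = (1,3) ∈ E(G2) ✓
  (1,4) → (φ(1),φ(4)) = (1,4) ∈ E(G2) ✓
  (2,3) → (φ(2),φ(3)) = (0,3) ∈ E(G2) ✓
  (2,4) → (φ(2),φ(4)) = (0,4) ∈ E(G2) ✓
All 7 edges of G1 map to edges of G2, and |E(G1)| = |E(G2)| = 7, so φ is a bijection on edges as well as vertices. Hence G1 ≅ G2.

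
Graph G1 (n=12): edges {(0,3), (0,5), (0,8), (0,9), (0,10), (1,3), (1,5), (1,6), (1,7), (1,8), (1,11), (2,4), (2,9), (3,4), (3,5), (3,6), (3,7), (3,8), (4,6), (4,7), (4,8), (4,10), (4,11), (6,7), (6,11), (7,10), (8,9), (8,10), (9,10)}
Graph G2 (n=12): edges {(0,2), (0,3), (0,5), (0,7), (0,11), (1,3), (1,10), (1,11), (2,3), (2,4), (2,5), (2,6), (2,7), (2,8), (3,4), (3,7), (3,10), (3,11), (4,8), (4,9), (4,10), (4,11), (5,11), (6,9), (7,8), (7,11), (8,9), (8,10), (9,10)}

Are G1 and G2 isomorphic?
Yes, isomorphic

The graphs are isomorphic.
One valid mapping φ: V(G1) → V(G2): 0→10, 1→11, 2→6, 3→3, 4→2, 5→1, 6→0, 7→7, 8→4, 9→9, 10→8, 11→5

Verify φ preserves adjacency — for each edge of G1, its image is an edge of G2:
  (0,3) → (φ(0),φ(3)) = (3,10) ∈ E(G2) ✓
  (0,5) → (φ(0),φ(5)) = (1,10) ∈ E(G2) ✓
  (0,8) → (φ(0),φ(8)) = (4,10) ∈ E(G2) ✓
  (0,9) → (φ(0),φ(9)) = (9,10) ∈ E(G2) ✓
  (0,10) → (φ(0),φ(10)) = (8,10) ∈ E(G2) ✓
  (1,3) → (φ(1),φ(3)) = (3,11) ∈ E(G2) ✓
  (1,5) → (φ(1),φ(5)) = (1,11) ∈ E(G2) ✓
  (1,6) → (φ(1),φ(6)) = (0,11) ∈ E(G2) ✓
  (1,7) → (φ(1),φ(7)) = (7,11) ∈ E(G2) ✓
  (1,8) → (φ(1),φ(8)) = (4,11) ∈ E(G2) ✓
  (1,11) → (φ(1),φ(11)) = (5,11) ∈ E(G2) ✓
  (2,4) → (φ(2),φ(4)) = (2,6) ∈ E(G2) ✓
  (2,9) → (φ(2),φ(9)) = (6,9) ∈ E(G2) ✓
  (3,4) → (φ(3),φ(4)) = (2,3) ∈ E(G2) ✓
  (3,5) → (φ(3),φ(5)) = (1,3) ∈ E(G2) ✓
  (3,6) → (φ(3),φ(6)) = (0,3) ∈ E(G2) ✓
  (3,7) → (φ(3),φ(7)) = (3,7) ∈ E(G2) ✓
  (3,8) → (φ(3),φ(8)) = (3,4) ∈ E(G2) ✓
  (4,6) → (φ(4),φ(6)) = (0,2) ∈ E(G2) ✓
  (4,7) → (φ(4),φ(7)) = (2,7) ∈ E(G2) ✓
  (4,8) → (φ(4),φ(8)) = (2,4) ∈ E(G2) ✓
  (4,10) → (φ(4),φ(10)) = (2,8) ∈ E(G2) ✓
  (4,11) → (φ(4),φ(11)) = (2,5) ∈ E(G2) ✓
  (6,7) → (φ(6),φ(7)) = (0,7) ∈ E(G2) ✓
  (6,11) → (φ(6),φ(11)) = (0,5) ∈ E(G2) ✓
  (7,10) → (φ(7),φ(10)) = (7,8) ∈ E(G2) ✓
  (8,9) → (φ(8),φ(9)) = (4,9) ∈ E(G2) ✓
  (8,10) → (φ(8),φ(10)) = (4,8) ∈ E(G2) ✓
  (9,10) → (φ(9),φ(10)) = (8,9) ∈ E(G2) ✓
All 29 edges of G1 map to edges of G2, and |E(G1)| = |E(G2)| = 29, so φ is a bijection on edges as well as vertices. Hence G1 ≅ G2.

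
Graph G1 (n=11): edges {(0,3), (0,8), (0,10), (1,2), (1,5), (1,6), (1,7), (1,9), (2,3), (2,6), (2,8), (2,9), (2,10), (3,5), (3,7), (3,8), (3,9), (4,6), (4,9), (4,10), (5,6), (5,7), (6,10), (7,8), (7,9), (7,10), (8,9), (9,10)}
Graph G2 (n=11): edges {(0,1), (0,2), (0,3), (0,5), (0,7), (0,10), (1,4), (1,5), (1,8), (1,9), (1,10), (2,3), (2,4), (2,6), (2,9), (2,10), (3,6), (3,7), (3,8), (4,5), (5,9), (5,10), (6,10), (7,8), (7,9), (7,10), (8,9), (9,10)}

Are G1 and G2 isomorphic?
Yes, isomorphic

The graphs are isomorphic.
One valid mapping φ: V(G1) → V(G2): 0→4, 1→7, 2→0, 3→1, 4→6, 5→8, 6→3, 7→9, 8→5, 9→10, 10→2

Verify φ preserves adjacency — for each edge of G1, its image is an edge of G2:
  (0,3) → (φ(0),φ(3)) = (1,4) ∈ E(G2) ✓
  (0,8) → (φ(0),φ(8)) = (4,5) ∈ E(G2) ✓
  (0,10) → (φ(0),φ(10)) = (2,4) ∈ E(G2) ✓
  (1,2) → (φ(1),φ(2)) = (0,7) ∈ E(G2) ✓
  (1,5) → (φ(1),φ(5)) = (7,8) ∈ E(G2) ✓
  (1,6) → (φ(1),φ(6)) = (3,7) ∈ E(G2) ✓
  (1,7) → (φ(1),φ(7)) = (7,9) ∈ E(G2) ✓
  (1,9) → (φ(1),φ(9)) = (7,10) ∈ E(G2) ✓
  (2,3) → (φ(2),φ(3)) = (0,1) ∈ E(G2) ✓
  (2,6) → (φ(2),φ(6)) = (0,3) ∈ E(G2) ✓
  (2,8) → (φ(2),φ(8)) = (0,5) ∈ E(G2) ✓
  (2,9) → (φ(2),φ(9)) = (0,10) ∈ E(G2) ✓
  (2,10) → (φ(2),φ(10)) = (0,2) ∈ E(G2) ✓
  (3,5) → (φ(3),φ(5)) = (1,8) ∈ E(G2) ✓
  (3,7) → (φ(3),φ(7)) = (1,9) ∈ E(G2) ✓
  (3,8) → (φ(3),φ(8)) = (1,5) ∈ E(G2) ✓
  (3,9) → (φ(3),φ(9)) = (1,10) ∈ E(G2) ✓
  (4,6) → (φ(4),φ(6)) = (3,6) ∈ E(G2) ✓
  (4,9) → (φ(4),φ(9)) = (6,10) ∈ E(G2) ✓
  (4,10) → (φ(4),φ(10)) = (2,6) ∈ E(G2) ✓
  (5,6) → (φ(5),φ(6)) = (3,8) ∈ E(G2) ✓
  (5,7) → (φ(5),φ(7)) = (8,9) ∈ E(G2) ✓
  (6,10) → (φ(6),φ(10)) = (2,3) ∈ E(G2) ✓
  (7,8) → (φ(7),φ(8)) = (5,9) ∈ E(G2) ✓
  (7,9) → (φ(7),φ(9)) = (9,10) ∈ E(G2) ✓
  (7,10) → (φ(7),φ(10)) = (2,9) ∈ E(G2) ✓
  (8,9) → (φ(8),φ(9)) = (5,10) ∈ E(G2) ✓
  (9,10) → (φ(9),φ(10)) = (2,10) ∈ E(G2) ✓
All 28 edges of G1 map to edges of G2, and |E(G1)| = |E(G2)| = 28, so φ is a bijection on edges as well as vertices. Hence G1 ≅ G2.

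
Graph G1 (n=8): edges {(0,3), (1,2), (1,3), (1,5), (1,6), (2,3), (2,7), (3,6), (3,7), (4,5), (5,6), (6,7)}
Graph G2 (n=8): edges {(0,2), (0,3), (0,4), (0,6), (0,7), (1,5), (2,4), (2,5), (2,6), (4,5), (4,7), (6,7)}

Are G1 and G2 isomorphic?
Yes, isomorphic

The graphs are isomorphic.
One valid mapping φ: V(G1) → V(G2): 0→3, 1→2, 2→6, 3→0, 4→1, 5→5, 6→4, 7→7

Verify φ preserves adjacency — for each edge of G1, its image is an edge of G2:
  (0,3) → (φ(0),φ(3)) = (0,3) ∈ E(G2) ✓
  (1,2) → (φ(1),φ(2)) = (2,6) ∈ E(G2) ✓
  (1,3) → (φ(1),φ(3)) = (0,2) ∈ E(G2) ✓
  (1,5) → (φ(1),φ(5)) = (2,5) ∈ E(G2) ✓
  (1,6) → (φ(1),φ(6)) = (2,4) ∈ E(G2) ✓
  (2,3) → (φ(2),φ(3)) = (0,6) ∈ E(G2) ✓
  (2,7) → (φ(2),φ(7)) = (6,7) ∈ E(G2) ✓
  (3,6) → (φ(3),φ(6)) = (0,4) ∈ E(G2) ✓
  (3,7) → (φ(3),φ(7)) = (0,7) ∈ E(G2) ✓
  (4,5) → (φ(4),φ(5)) = (1,5) ∈ E(G2) ✓
  (5,6) → (φ(5),φ(6)) = (4,5) ∈ E(G2) ✓
  (6,7) → (φ(6),φ(7)) = (4,7) ∈ E(G2) ✓
All 12 edges of G1 map to edges of G2, and |E(G1)| = |E(G2)| = 12, so φ is a bijection on edges as well as vertices. Hence G1 ≅ G2.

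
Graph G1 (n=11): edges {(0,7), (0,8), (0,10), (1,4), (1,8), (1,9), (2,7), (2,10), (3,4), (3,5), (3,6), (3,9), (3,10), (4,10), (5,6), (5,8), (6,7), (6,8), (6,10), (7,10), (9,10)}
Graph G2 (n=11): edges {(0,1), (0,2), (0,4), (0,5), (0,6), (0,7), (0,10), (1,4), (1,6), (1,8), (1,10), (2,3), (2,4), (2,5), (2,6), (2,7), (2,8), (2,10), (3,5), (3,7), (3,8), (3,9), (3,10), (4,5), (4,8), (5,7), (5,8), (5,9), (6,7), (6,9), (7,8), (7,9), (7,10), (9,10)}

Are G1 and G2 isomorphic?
No, not isomorphic

The graphs are NOT isomorphic.

Counting triangles (3-cliques): G1 has 8, G2 has 36.
Triangle count is an isomorphism invariant, so differing triangle counts rule out isomorphism.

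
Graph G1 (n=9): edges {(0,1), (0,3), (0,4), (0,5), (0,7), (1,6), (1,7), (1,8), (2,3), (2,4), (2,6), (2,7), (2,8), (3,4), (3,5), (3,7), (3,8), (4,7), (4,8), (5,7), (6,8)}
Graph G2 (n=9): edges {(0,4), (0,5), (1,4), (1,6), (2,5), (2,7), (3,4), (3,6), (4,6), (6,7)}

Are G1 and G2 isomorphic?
No, not isomorphic

The graphs are NOT isomorphic.

Connected components of G1: 1 component(s) with vertex sets [[0, 1, 2, 3, 4, 5, 6, 7, 8]], sizes [9].
Connected components of G2: 2 component(s) with vertex sets [[8], [0, 1, 2, 3, 4, 5, 6, 7]], sizes [1, 8].
The number of connected components (and the multiset of component sizes) is an isomorphism invariant — an isomorphism maps each component of G1 bijectively onto a component of G2. Since G1 has 1 component(s) and G2 has 2, they cannot be isomorphic.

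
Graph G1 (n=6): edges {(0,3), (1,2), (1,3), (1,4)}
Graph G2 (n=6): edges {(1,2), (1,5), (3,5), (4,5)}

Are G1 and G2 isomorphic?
Yes, isomorphic

The graphs are isomorphic.
One valid mapping φ: V(G1) → V(G2): 0→2, 1→5, 2→3, 3→1, 4→4, 5→0

Verify φ preserves adjacency — for each edge of G1, its image is an edge of G2:
  (0,3) → (φ(0),φ(3)) = (1,2) ∈ E(G2) ✓
  (1,2) → (φ(1),φ(2)) = (3,5) ∈ E(G2) ✓
  (1,3) → (φ(1),φ(3)) = (1,5) ∈ E(G2) ✓
  (1,4) → (φ(1),φ(4)) = (4,5) ∈ E(G2) ✓
All 4 edges of G1 map to edges of G2, and |E(G1)| = |E(G2)| = 4, so φ is a bijection on edges as well as vertices. Hence G1 ≅ G2.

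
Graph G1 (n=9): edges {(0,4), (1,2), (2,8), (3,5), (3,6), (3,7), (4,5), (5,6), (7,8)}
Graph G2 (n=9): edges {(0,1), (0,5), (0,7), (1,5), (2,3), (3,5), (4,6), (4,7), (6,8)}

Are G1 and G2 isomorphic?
Yes, isomorphic

The graphs are isomorphic.
One valid mapping φ: V(G1) → V(G2): 0→2, 1→8, 2→6, 3→0, 4→3, 5→5, 6→1, 7→7, 8→4

Verify φ preserves adjacency — for each edge of G1, its image is an edge of G2:
  (0,4) → (φ(0),φ(4)) = (2,3) ∈ E(G2) ✓
  (1,2) → (φ(1),φ(2)) = (6,8) ∈ E(G2) ✓
  (2,8) → (φ(2),φ(8)) = (4,6) ∈ E(G2) ✓
  (3,5) → (φ(3),φ(5)) = (0,5) ∈ E(G2) ✓
  (3,6) → (φ(3),φ(6)) = (0,1) ∈ E(G2) ✓
  (3,7) → (φ(3),φ(7)) = (0,7) ∈ E(G2) ✓
  (4,5) → (φ(4),φ(5)) = (3,5) ∈ E(G2) ✓
  (5,6) → (φ(5),φ(6)) = (1,5) ∈ E(G2) ✓
  (7,8) → (φ(7),φ(8)) = (4,7) ∈ E(G2) ✓
All 9 edges of G1 map to edges of G2, and |E(G1)| = |E(G2)| = 9, so φ is a bijection on edges as well as vertices. Hence G1 ≅ G2.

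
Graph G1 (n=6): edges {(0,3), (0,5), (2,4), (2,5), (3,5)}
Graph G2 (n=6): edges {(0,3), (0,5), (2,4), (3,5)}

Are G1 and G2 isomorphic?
No, not isomorphic

The graphs are NOT isomorphic.

Counting edges: G1 has 5 edge(s); G2 has 4 edge(s).
Edge count is an isomorphism invariant (a bijection on vertices induces a bijection on edges), so differing edge counts rule out isomorphism.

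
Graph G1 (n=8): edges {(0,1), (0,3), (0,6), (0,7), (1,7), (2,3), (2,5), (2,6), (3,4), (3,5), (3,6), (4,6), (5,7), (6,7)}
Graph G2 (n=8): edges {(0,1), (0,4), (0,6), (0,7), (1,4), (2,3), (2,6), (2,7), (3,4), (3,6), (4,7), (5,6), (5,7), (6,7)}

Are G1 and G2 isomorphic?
Yes, isomorphic

The graphs are isomorphic.
One valid mapping φ: V(G1) → V(G2): 0→0, 1→1, 2→2, 3→6, 4→5, 5→3, 6→7, 7→4

Verify φ preserves adjacency — for each edge of G1, its image is an edge of G2:
  (0,1) → (φ(0),φ(1)) = (0,1) ∈ E(G2) ✓
  (0,3) → (φ(0),φ(3)) = (0,6) ∈ E(G2) ✓
  (0,6) → (φ(0),φ(6)) = (0,7) ∈ E(G2) ✓
  (0,7) → (φ(0),φ(7)) = (0,4) ∈ E(G2) ✓
  (1,7) → (φ(1),φ(7)) = (1,4) ∈ E(G2) ✓
  (2,3) → (φ(2),φ(3)) = (2,6) ∈ E(G2) ✓
  (2,5) → (φ(2),φ(5)) = (2,3) ∈ E(G2) ✓
  (2,6) → (φ(2),φ(6)) = (2,7) ∈ E(G2) ✓
  (3,4) → (φ(3),φ(4)) = (5,6) ∈ E(G2) ✓
  (3,5) → (φ(3),φ(5)) = (3,6) ∈ E(G2) ✓
  (3,6) → (φ(3),φ(6)) = (6,7) ∈ E(G2) ✓
  (4,6) → (φ(4),φ(6)) = (5,7) ∈ E(G2) ✓
  (5,7) → (φ(5),φ(7)) = (3,4) ∈ E(G2) ✓
  (6,7) → (φ(6),φ(7)) = (4,7) ∈ E(G2) ✓
All 14 edges of G1 map to edges of G2, and |E(G1)| = |E(G2)| = 14, so φ is a bijection on edges as well as vertices. Hence G1 ≅ G2.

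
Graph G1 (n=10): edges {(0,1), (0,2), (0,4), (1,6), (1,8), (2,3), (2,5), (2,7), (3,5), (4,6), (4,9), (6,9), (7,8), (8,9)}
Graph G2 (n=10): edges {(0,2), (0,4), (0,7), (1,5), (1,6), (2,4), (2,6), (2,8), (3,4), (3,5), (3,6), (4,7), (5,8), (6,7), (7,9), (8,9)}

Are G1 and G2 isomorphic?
No, not isomorphic

The graphs are NOT isomorphic.

Degrees in G1: deg(0)=3, deg(1)=3, deg(2)=4, deg(3)=2, deg(4)=3, deg(5)=2, deg(6)=3, deg(7)=2, deg(8)=3, deg(9)=3.
Sorted degree sequence of G1: [4, 3, 3, 3, 3, 3, 3, 2, 2, 2].
Degrees in G2: deg(0)=3, deg(1)=2, deg(2)=4, deg(3)=3, deg(4)=4, deg(5)=3, deg(6)=4, deg(7)=4, deg(8)=3, deg(9)=2.
Sorted degree sequence of G2: [4, 4, 4, 4, 3, 3, 3, 3, 2, 2].
The (sorted) degree sequence is an isomorphism invariant, so since G1 and G2 have different degree sequences they cannot be isomorphic.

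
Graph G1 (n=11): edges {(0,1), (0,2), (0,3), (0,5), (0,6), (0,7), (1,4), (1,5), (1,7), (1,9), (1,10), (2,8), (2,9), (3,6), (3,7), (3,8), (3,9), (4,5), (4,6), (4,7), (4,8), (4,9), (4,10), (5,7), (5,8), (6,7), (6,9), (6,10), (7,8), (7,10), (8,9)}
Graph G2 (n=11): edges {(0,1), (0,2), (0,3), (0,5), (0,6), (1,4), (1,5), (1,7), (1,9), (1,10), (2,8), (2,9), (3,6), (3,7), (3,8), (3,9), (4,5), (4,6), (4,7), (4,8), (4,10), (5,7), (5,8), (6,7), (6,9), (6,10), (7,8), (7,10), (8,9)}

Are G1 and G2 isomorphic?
No, not isomorphic

The graphs are NOT isomorphic.

Counting edges: G1 has 31 edge(s); G2 has 29 edge(s).
Edge count is an isomorphism invariant (a bijection on vertices induces a bijection on edges), so differing edge counts rule out isomorphism.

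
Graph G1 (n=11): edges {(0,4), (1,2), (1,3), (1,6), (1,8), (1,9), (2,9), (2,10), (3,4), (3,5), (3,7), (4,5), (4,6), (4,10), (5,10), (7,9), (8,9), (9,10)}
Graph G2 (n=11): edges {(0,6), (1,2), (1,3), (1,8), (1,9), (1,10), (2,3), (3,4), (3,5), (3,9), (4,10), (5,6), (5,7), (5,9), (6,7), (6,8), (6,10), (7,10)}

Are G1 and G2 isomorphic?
Yes, isomorphic

The graphs are isomorphic.
One valid mapping φ: V(G1) → V(G2): 0→0, 1→1, 2→9, 3→10, 4→6, 5→7, 6→8, 7→4, 8→2, 9→3, 10→5

Verify φ preserves adjacency — for each edge of G1, its image is an edge of G2:
  (0,4) → (φ(0),φ(4)) = (0,6) ∈ E(G2) ✓
  (1,2) → (φ(1),φ(2)) = (1,9) ∈ E(G2) ✓
  (1,3) → (φ(1),φ(3)) = (1,10) ∈ E(G2) ✓
  (1,6) → (φ(1),φ(6)) = (1,8) ∈ E(G2) ✓
  (1,8) → (φ(1),φ(8)) = (1,2) ∈ E(G2) ✓
  (1,9) → (φ(1),φ(9)) = (1,3) ∈ E(G2) ✓
  (2,9) → (φ(2),φ(9)) = (3,9) ∈ E(G2) ✓
  (2,10) → (φ(2),φ(10)) = (5,9) ∈ E(G2) ✓
  (3,4) → (φ(3),φ(4)) = (6,10) ∈ E(G2) ✓
  (3,5) → (φ(3),φ(5)) = (7,10) ∈ E(G2) ✓
  (3,7) → (φ(3),φ(7)) = (4,10) ∈ E(G2) ✓
  (4,5) → (φ(4),φ(5)) = (6,7) ∈ E(G2) ✓
  (4,6) → (φ(4),φ(6)) = (6,8) ∈ E(G2) ✓
  (4,10) → (φ(4),φ(10)) = (5,6) ∈ E(G2) ✓
  (5,10) → (φ(5),φ(10)) = (5,7) ∈ E(G2) ✓
  (7,9) → (φ(7),φ(9)) = (3,4) ∈ E(G2) ✓
  (8,9) → (φ(8),φ(9)) = (2,3) ∈ E(G2) ✓
  (9,10) → (φ(9),φ(10)) = (3,5) ∈ E(G2) ✓
All 18 edges of G1 map to edges of G2, and |E(G1)| = |E(G2)| = 18, so φ is a bijection on edges as well as vertices. Hence G1 ≅ G2.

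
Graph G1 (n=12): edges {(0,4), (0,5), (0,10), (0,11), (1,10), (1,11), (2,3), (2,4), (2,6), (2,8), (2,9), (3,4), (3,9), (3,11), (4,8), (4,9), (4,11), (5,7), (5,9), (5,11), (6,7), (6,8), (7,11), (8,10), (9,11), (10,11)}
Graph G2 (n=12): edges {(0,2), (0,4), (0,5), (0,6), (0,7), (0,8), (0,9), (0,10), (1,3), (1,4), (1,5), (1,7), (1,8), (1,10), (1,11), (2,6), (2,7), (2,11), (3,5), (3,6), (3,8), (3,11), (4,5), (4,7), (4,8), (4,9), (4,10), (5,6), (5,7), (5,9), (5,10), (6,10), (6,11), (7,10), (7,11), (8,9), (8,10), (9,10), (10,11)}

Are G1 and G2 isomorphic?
No, not isomorphic

The graphs are NOT isomorphic.

Degrees in G1: deg(0)=4, deg(1)=2, deg(2)=5, deg(3)=4, deg(4)=6, deg(5)=4, deg(6)=3, deg(7)=3, deg(8)=4, deg(9)=5, deg(10)=4, deg(11)=8.
Sorted degree sequence of G1: [8, 6, 5, 5, 4, 4, 4, 4, 4, 3, 3, 2].
Degrees in G2: deg(0)=8, deg(1)=7, deg(2)=4, deg(3)=5, deg(4)=7, deg(5)=8, deg(6)=6, deg(7)=7, deg(8)=6, deg(9)=5, deg(10)=9, deg(11)=6.
Sorted degree sequence of G2: [9, 8, 8, 7, 7, 7, 6, 6, 6, 5, 5, 4].
The (sorted) degree sequence is an isomorphism invariant, so since G1 and G2 have different degree sequences they cannot be isomorphic.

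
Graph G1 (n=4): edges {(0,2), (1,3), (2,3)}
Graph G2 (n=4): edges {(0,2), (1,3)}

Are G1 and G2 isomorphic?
No, not isomorphic

The graphs are NOT isomorphic.

Counting edges: G1 has 3 edge(s); G2 has 2 edge(s).
Edge count is an isomorphism invariant (a bijection on vertices induces a bijection on edges), so differing edge counts rule out isomorphism.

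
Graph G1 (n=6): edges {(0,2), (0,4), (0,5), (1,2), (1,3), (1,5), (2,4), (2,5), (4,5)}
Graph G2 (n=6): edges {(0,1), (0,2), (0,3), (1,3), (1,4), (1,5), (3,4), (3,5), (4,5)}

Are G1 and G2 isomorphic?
Yes, isomorphic

The graphs are isomorphic.
One valid mapping φ: V(G1) → V(G2): 0→5, 1→0, 2→1, 3→2, 4→4, 5→3

Verify φ preserves adjacency — for each edge of G1, its image is an edge of G2:
  (0,2) → (φ(0),φ(2)) = (1,5) ∈ E(G2) ✓
  (0,4) → (φ(0),φ(4)) = (4,5) ∈ E(G2) ✓
  (0,5) → (φ(0),φ(5)) = (3,5) ∈ E(G2) ✓
  (1,2) → (φ(1),φ(2)) = (0,1) ∈ E(G2) ✓
  (1,3) → (φ(1),φ(3)) = (0,2) ∈ E(G2) ✓
  (1,5) → (φ(1),φ(5)) = (0,3) ∈ E(G2) ✓
  (2,4) → (φ(2),φ(4)) = (1,4) ∈ E(G2) ✓
  (2,5) → (φ(2),φ(5)) = (1,3) ∈ E(G2) ✓
  (4,5) → (φ(4),φ(5)) = (3,4) ∈ E(G2) ✓
All 9 edges of G1 map to edges of G2, and |E(G1)| = |E(G2)| = 9, so φ is a bijection on edges as well as vertices. Hence G1 ≅ G2.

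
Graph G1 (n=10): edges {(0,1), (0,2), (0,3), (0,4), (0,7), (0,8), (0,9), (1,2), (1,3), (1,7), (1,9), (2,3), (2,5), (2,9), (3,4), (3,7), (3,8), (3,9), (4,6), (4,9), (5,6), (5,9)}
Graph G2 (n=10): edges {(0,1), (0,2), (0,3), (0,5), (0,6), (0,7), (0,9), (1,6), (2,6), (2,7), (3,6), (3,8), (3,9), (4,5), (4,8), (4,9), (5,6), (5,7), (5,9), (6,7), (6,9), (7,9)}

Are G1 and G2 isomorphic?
Yes, isomorphic

The graphs are isomorphic.
One valid mapping φ: V(G1) → V(G2): 0→6, 1→7, 2→5, 3→0, 4→3, 5→4, 6→8, 7→2, 8→1, 9→9

Verify φ preserves adjacency — for each edge of G1, its image is an edge of G2:
  (0,1) → (φ(0),φ(1)) = (6,7) ∈ E(G2) ✓
  (0,2) → (φ(0),φ(2)) = (5,6) ∈ E(G2) ✓
  (0,3) → (φ(0),φ(3)) = (0,6) ∈ E(G2) ✓
  (0,4) → (φ(0),φ(4)) = (3,6) ∈ E(G2) ✓
  (0,7) → (φ(0),φ(7)) = (2,6) ∈ E(G2) ✓
  (0,8) → (φ(0),φ(8)) = (1,6) ∈ E(G2) ✓
  (0,9) → (φ(0),φ(9)) = (6,9) ∈ E(G2) ✓
  (1,2) → (φ(1),φ(2)) = (5,7) ∈ E(G2) ✓
  (1,3) → (φ(1),φ(3)) = (0,7) ∈ E(G2) ✓
  (1,7) → (φ(1),φ(7)) = (2,7) ∈ E(G2) ✓
  (1,9) → (φ(1),φ(9)) = (7,9) ∈ E(G2) ✓
  (2,3) → (φ(2),φ(3)) = (0,5) ∈ E(G2) ✓
  (2,5) → (φ(2),φ(5)) = (4,5) ∈ E(G2) ✓
  (2,9) → (φ(2),φ(9)) = (5,9) ∈ E(G2) ✓
  (3,4) → (φ(3),φ(4)) = (0,3) ∈ E(G2) ✓
  (3,7) → (φ(3),φ(7)) = (0,2) ∈ E(G2) ✓
  (3,8) → (φ(3),φ(8)) = (0,1) ∈ E(G2) ✓
  (3,9) → (φ(3),φ(9)) = (0,9) ∈ E(G2) ✓
  (4,6) → (φ(4),φ(6)) = (3,8) ∈ E(G2) ✓
  (4,9) → (φ(4),φ(9)) = (3,9) ∈ E(G2) ✓
  (5,6) → (φ(5),φ(6)) = (4,8) ∈ E(G2) ✓
  (5,9) → (φ(5),φ(9)) = (4,9) ∈ E(G2) ✓
All 22 edges of G1 map to edges of G2, and |E(G1)| = |E(G2)| = 22, so φ is a bijection on edges as well as vertices. Hence G1 ≅ G2.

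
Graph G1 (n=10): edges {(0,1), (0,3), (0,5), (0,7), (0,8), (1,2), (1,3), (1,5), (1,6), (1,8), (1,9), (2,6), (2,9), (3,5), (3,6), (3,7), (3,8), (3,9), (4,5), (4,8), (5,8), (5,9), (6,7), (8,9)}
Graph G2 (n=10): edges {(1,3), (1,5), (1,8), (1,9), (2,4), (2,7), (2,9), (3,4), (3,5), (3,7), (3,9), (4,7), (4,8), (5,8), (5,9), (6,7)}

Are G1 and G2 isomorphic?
No, not isomorphic

The graphs are NOT isomorphic.

Connected components of G1: 1 component(s) with vertex sets [[0, 1, 2, 3, 4, 5, 6, 7, 8, 9]], sizes [10].
Connected components of G2: 2 component(s) with vertex sets [[0], [1, 2, 3, 4, 5, 6, 7, 8, 9]], sizes [1, 9].
The number of connected components (and the multiset of component sizes) is an isomorphism invariant — an isomorphism maps each component of G1 bijectively onto a component of G2. Since G1 has 1 component(s) and G2 has 2, they cannot be isomorphic.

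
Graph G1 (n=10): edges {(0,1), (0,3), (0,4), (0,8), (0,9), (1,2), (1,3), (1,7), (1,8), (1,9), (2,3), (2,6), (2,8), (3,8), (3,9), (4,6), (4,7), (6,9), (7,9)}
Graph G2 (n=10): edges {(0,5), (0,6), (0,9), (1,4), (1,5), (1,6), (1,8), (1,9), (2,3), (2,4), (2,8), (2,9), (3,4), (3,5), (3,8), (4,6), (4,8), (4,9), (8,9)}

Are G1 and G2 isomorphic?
Yes, isomorphic

The graphs are isomorphic.
One valid mapping φ: V(G1) → V(G2): 0→9, 1→4, 2→3, 3→8, 4→0, 5→7, 6→5, 7→6, 8→2, 9→1

Verify φ preserves adjacency — for each edge of G1, its image is an edge of G2:
  (0,1) → (φ(0),φ(1)) = (4,9) ∈ E(G2) ✓
  (0,3) → (φ(0),φ(3)) = (8,9) ∈ E(G2) ✓
  (0,4) → (φ(0),φ(4)) = (0,9) ∈ E(G2) ✓
  (0,8) → (φ(0),φ(8)) = (2,9) ∈ E(G2) ✓
  (0,9) → (φ(0),φ(9)) = (1,9) ∈ E(G2) ✓
  (1,2) → (φ(1),φ(2)) = (3,4) ∈ E(G2) ✓
  (1,3) → (φ(1),φ(3)) = (4,8) ∈ E(G2) ✓
  (1,7) → (φ(1),φ(7)) = (4,6) ∈ E(G2) ✓
  (1,8) → (φ(1),φ(8)) = (2,4) ∈ E(G2) ✓
  (1,9) → (φ(1),φ(9)) = (1,4) ∈ E(G2) ✓
  (2,3) → (φ(2),φ(3)) = (3,8) ∈ E(G2) ✓
  (2,6) → (φ(2),φ(6)) = (3,5) ∈ E(G2) ✓
  (2,8) → (φ(2),φ(8)) = (2,3) ∈ E(G2) ✓
  (3,8) → (φ(3),φ(8)) = (2,8) ∈ E(G2) ✓
  (3,9) → (φ(3),φ(9)) = (1,8) ∈ E(G2) ✓
  (4,6) → (φ(4),φ(6)) = (0,5) ∈ E(G2) ✓
  (4,7) → (φ(4),φ(7)) = (0,6) ∈ E(G2) ✓
  (6,9) → (φ(6),φ(9)) = (1,5) ∈ E(G2) ✓
  (7,9) → (φ(7),φ(9)) = (1,6) ∈ E(G2) ✓
All 19 edges of G1 map to edges of G2, and |E(G1)| = |E(G2)| = 19, so φ is a bijection on edges as well as vertices. Hence G1 ≅ G2.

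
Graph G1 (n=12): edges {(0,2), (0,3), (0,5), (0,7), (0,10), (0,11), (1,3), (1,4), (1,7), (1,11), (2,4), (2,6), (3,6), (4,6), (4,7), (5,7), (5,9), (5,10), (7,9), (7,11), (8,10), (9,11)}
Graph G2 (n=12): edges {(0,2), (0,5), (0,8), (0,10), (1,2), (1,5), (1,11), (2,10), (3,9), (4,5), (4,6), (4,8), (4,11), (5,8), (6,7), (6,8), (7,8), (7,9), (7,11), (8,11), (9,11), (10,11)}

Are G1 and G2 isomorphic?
Yes, isomorphic

The graphs are isomorphic.
One valid mapping φ: V(G1) → V(G2): 0→11, 1→5, 2→10, 3→1, 4→0, 5→7, 6→2, 7→8, 8→3, 9→6, 10→9, 11→4

Verify φ preserves adjacency — for each edge of G1, its image is an edge of G2:
  (0,2) → (φ(0),φ(2)) = (10,11) ∈ E(G2) ✓
  (0,3) → (φ(0),φ(3)) = (1,11) ∈ E(G2) ✓
  (0,5) → (φ(0),φ(5)) = (7,11) ∈ E(G2) ✓
  (0,7) → (φ(0),φ(7)) = (8,11) ∈ E(G2) ✓
  (0,10) → (φ(0),φ(10)) = (9,11) ∈ E(G2) ✓
  (0,11) → (φ(0),φ(11)) = (4,11) ∈ E(G2) ✓
  (1,3) → (φ(1),φ(3)) = (1,5) ∈ E(G2) ✓
  (1,4) → (φ(1),φ(4)) = (0,5) ∈ E(G2) ✓
  (1,7) → (φ(1),φ(7)) = (5,8) ∈ E(G2) ✓
  (1,11) → (φ(1),φ(11)) = (4,5) ∈ E(G2) ✓
  (2,4) → (φ(2),φ(4)) = (0,10) ∈ E(G2) ✓
  (2,6) → (φ(2),φ(6)) = (2,10) ∈ E(G2) ✓
  (3,6) → (φ(3),φ(6)) = (1,2) ∈ E(G2) ✓
  (4,6) → (φ(4),φ(6)) = (0,2) ∈ E(G2) ✓
  (4,7) → (φ(4),φ(7)) = (0,8) ∈ E(G2) ✓
  (5,7) → (φ(5),φ(7)) = (7,8) ∈ E(G2) ✓
  (5,9) → (φ(5),φ(9)) = (6,7) ∈ E(G2) ✓
  (5,10) → (φ(5),φ(10)) = (7,9) ∈ E(G2) ✓
  (7,9) → (φ(7),φ(9)) = (6,8) ∈ E(G2) ✓
  (7,11) → (φ(7),φ(11)) = (4,8) ∈ E(G2) ✓
  (8,10) → (φ(8),φ(10)) = (3,9) ∈ E(G2) ✓
  (9,11) → (φ(9),φ(11)) = (4,6) ∈ E(G2) ✓
All 22 edges of G1 map to edges of G2, and |E(G1)| = |E(G2)| = 22, so φ is a bijection on edges as well as vertices. Hence G1 ≅ G2.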